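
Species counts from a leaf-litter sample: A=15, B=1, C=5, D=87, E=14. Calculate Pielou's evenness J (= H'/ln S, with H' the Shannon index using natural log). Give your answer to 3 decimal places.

Total N = 15+1+5+87+14 = 122, so the proportions are 0.12295, 0.0082, 0.04098, 0.71311, 0.11475 (working shown to 5 dp, full precision carried).
H' = −Σ pᵢ ln pᵢ = −((-0.25770) + (-0.03938) + (-0.13093) + (-0.24111) + (-0.24844)) = 0.91756.
With S = 5 species, ln S = 1.60944, so J = 0.91756/1.60944 = 0.57011, i.e. 0.570 to 3 decimal places.

0.570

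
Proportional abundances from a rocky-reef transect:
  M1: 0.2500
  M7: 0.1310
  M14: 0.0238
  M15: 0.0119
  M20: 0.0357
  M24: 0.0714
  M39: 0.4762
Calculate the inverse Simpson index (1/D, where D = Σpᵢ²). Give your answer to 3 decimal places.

3.190

D = 0.25² + 0.131² + 0.0238² + 0.0119² + 0.0357² + 0.0714² + 0.4762² = 0.0625000 + 0.0171610 + 0.0005664 + 0.0001416 + 0.0012745 + 0.0050980 + 0.2267664 = 0.3135079 (working shown to 7 dp, full precision carried).
So 1/D = 3.18971, i.e. 3.190 to 3 decimal places.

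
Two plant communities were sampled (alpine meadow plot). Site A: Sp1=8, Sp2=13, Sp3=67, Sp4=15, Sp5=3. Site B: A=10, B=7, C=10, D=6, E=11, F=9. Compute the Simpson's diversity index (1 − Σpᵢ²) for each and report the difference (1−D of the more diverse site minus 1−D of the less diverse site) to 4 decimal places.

0.2677

Site A: N=106, proportions 0.075472, 0.122642, 0.632075, 0.141509, 0.028302, giving 1−D = 0.558918 (working shown to 6 dp, full precision carried).
Site B: N=53, proportions 0.188679, 0.132075, 0.188679, 0.113208, 0.207547, 0.169811, giving 1−D = 0.826629.
Difference = |0.558918 − 0.826629| = 0.267711, i.e. 0.2677 to 4 decimal places.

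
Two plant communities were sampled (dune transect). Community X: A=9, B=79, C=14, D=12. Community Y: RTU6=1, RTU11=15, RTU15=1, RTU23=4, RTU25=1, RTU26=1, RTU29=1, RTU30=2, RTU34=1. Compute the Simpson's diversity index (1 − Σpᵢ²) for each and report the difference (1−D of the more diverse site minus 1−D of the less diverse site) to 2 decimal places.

Community X: N=114, proportions 0.0789, 0.693, 0.1228, 0.1053, giving 1−D = 0.4874 (working shown to 4 dp, full precision carried).
Community Y: N=27, proportions 0.037, 0.5556, 0.037, 0.1481, 0.037, 0.037, 0.037, 0.0741, 0.037, giving 1−D = 0.6557.
Difference = |0.4874 − 0.6557| = 0.1683, i.e. 0.17 to 2 decimal places.

0.17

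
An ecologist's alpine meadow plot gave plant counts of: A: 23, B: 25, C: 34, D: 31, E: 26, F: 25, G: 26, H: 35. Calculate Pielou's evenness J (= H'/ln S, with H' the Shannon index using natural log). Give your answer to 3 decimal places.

0.995

Total N = 23+25+34+31+26+25+26+35 = 225, so the proportions are 0.10222, 0.11111, 0.15111, 0.13778, 0.11556, 0.11111, 0.11556, 0.15556 (working shown to 5 dp, full precision carried).
H' = −Σ pᵢ ln pᵢ = −((-0.23313) + (-0.24414) + (-0.28556) + (-0.27309) + (-0.24937) + (-0.24414) + (-0.24937) + (-0.28945)) = 2.06824.
With S = 8 species, ln S = 2.07944, so J = 2.06824/2.07944 = 0.99461, i.e. 0.995 to 3 decimal places.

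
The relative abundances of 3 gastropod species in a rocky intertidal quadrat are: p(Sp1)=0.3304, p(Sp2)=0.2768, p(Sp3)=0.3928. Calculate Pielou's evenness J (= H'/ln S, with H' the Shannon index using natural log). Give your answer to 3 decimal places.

H' = −Σ pᵢ ln pᵢ = −((-0.36590) + (-0.35554) + (-0.36705)) = 1.08849 (working shown to 5 dp, full precision carried).
With S = 3 species, ln S = 1.09861, so J = 1.08849/1.09861 = 0.99079, i.e. 0.991 to 3 decimal places.

0.991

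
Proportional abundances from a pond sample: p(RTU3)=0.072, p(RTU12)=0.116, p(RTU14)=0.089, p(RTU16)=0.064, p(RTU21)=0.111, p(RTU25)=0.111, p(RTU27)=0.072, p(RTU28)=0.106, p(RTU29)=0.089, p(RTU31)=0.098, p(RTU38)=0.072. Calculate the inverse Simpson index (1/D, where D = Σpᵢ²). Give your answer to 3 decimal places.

D = 0.072² + 0.116² + 0.089² + 0.064² + 0.111² + 0.111² + 0.072² + 0.106² + 0.089² + 0.098² + 0.072² = 0.00518400 + 0.01345600 + 0.00792100 + 0.00409600 + 0.01232100 + 0.01232100 + 0.00518400 + 0.01123600 + 0.00792100 + 0.00960400 + 0.00518400 = 0.09442800 (working shown to 8 dp, full precision carried).
So 1/D = 10.59008, i.e. 10.590 to 3 decimal places.

10.590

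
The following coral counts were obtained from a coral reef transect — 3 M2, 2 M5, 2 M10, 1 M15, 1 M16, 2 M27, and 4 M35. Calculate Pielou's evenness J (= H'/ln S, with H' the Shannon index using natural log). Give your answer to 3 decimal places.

0.946

Total N = 3+2+2+1+1+2+4 = 15, so the proportions are 0.2, 0.13333, 0.13333, 0.06667, 0.06667, 0.13333, 0.26667 (working shown to 5 dp, full precision carried).
H' = −Σ pᵢ ln pᵢ = −((-0.32189) + (-0.26865) + (-0.26865) + (-0.18054) + (-0.18054) + (-0.26865) + (-0.35247)) = 1.84139.
With S = 7 species, ln S = 1.94591, so J = 1.84139/1.94591 = 0.94629, i.e. 0.946 to 3 decimal places.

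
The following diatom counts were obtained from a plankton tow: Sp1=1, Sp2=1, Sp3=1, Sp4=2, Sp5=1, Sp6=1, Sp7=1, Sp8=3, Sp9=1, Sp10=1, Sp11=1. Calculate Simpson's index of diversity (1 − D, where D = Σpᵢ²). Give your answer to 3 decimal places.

Total N = 1+1+1+2+1+1+1+3+1+1+1 = 14, so the proportions are 0.07143, 0.07143, 0.07143, 0.14286, 0.07143, 0.07143, 0.07143, 0.21429, 0.07143, 0.07143, 0.07143 (working shown to 5 dp, full precision carried).
D = 0.07143² + 0.07143² + 0.07143² + 0.14286² + 0.07143² + 0.07143² + 0.07143² + 0.21429² + 0.07143² + 0.07143² + 0.07143² = 0.00510 + 0.00510 + 0.00510 + 0.02041 + 0.00510 + 0.00510 + 0.00510 + 0.04592 + 0.00510 + 0.00510 + 0.00510 = 0.11224.
So 1 − D = 0.88776, i.e. 0.888 to 3 decimal places.

0.888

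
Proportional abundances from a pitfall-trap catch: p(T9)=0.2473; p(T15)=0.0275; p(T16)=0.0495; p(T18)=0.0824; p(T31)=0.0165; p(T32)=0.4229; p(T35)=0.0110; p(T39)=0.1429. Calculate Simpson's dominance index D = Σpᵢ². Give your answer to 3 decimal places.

D = 0.2473² + 0.0275² + 0.0495² + 0.0824² + 0.0165² + 0.4229² + 0.011² + 0.1429² = 0.06116 + 0.00076 + 0.00245 + 0.00679 + 0.00027 + 0.17884 + 0.00012 + 0.02042 = 0.27081 (working shown to 5 dp, full precision carried).
To 3 decimal places, D = 0.271.

0.271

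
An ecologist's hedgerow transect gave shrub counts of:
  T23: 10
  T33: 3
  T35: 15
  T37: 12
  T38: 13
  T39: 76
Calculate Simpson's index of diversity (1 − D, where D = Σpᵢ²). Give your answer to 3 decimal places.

Total N = 10+3+15+12+13+76 = 129, so the proportions are 0.07752, 0.02326, 0.11628, 0.09302, 0.10078, 0.58915 (working shown to 5 dp, full precision carried).
D = 0.07752² + 0.02326² + 0.11628² + 0.09302² + 0.10078² + 0.58915² = 0.00601 + 0.00054 + 0.01352 + 0.00865 + 0.01016 + 0.34709 = 0.38597.
So 1 − D = 0.61403, i.e. 0.614 to 3 decimal places.

0.614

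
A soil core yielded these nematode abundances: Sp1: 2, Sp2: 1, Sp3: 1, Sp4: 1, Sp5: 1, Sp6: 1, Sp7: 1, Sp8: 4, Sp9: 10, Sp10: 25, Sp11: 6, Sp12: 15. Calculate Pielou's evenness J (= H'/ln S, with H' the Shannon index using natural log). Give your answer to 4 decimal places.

Total N = 2+1+1+1+1+1+1+4+10+25+6+15 = 68, so the proportions are 0.029412, 0.014706, 0.014706, 0.014706, 0.014706, 0.014706, 0.014706, 0.058824, 0.147059, 0.367647, 0.088235, 0.220588 (working shown to 6 dp, full precision carried).
H' = −Σ pᵢ ln pᵢ = −((-0.103716) + (-0.062052) + (-0.062052) + (-0.062052) + (-0.062052) + (-0.062052) + (-0.062052) + (-0.166660) + (-0.281900) + (-0.367879) + (-0.214213) + (-0.333410)) = 1.840088.
With S = 12 species, ln S = 2.484907, so J = 1.840088/2.484907 = 0.740506, i.e. 0.7405 to 4 decimal places.

0.7405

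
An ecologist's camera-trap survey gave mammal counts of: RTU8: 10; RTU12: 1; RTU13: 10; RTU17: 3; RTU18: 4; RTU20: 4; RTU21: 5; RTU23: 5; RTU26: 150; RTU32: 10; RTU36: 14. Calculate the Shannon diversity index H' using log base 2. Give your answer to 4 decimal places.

Total N = 10+1+10+3+4+4+5+5+150+10+14 = 216, so the proportions are 0.046296, 0.00463, 0.046296, 0.013889, 0.018519, 0.018519, 0.023148, 0.023148, 0.694444, 0.046296, 0.064815 (working shown to 6 dp, full precision carried).
Each pᵢ log₂ pᵢ term: 0.046296×(-4.432959)=-0.205230, 0.00463×(-7.754888)=-0.035902, 0.046296×(-4.432959)=-0.205230, 0.013889×(-6.169925)=-0.085693, 0.018519×(-5.754888)=-0.106572, 0.018519×(-5.754888)=-0.106572, 0.023148×(-5.432959)=-0.125763, 0.023148×(-5.432959)=-0.125763, 0.694444×(-0.526069)=-0.365326, 0.046296×(-4.432959)=-0.205230, 0.064815×(-3.947533)=-0.255859.
Sum = -1.823139, so H' = 1.8231.

1.8231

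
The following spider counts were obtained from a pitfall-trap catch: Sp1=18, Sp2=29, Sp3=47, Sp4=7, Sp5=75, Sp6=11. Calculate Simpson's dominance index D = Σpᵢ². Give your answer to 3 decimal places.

Total N = 18+29+47+7+75+11 = 187, so the proportions are 0.09626, 0.15508, 0.25134, 0.03743, 0.40107, 0.05882 (working shown to 5 dp, full precision carried).
D = 0.09626² + 0.15508² + 0.25134² + 0.03743² + 0.40107² + 0.05882² = 0.00927 + 0.02405 + 0.06317 + 0.00140 + 0.16086 + 0.00346 = 0.26220.
To 3 decimal places, D = 0.262.

0.262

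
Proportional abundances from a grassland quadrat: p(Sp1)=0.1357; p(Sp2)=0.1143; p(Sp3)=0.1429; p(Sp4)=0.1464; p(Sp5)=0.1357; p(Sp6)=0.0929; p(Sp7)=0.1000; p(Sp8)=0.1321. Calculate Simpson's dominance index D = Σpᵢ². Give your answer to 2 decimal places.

0.13

D = 0.1357² + 0.1143² + 0.1429² + 0.1464² + 0.1357² + 0.0929² + 0.1² + 0.1321² = 0.0184 + 0.0131 + 0.0204 + 0.0214 + 0.0184 + 0.0086 + 0.0100 + 0.0175 = 0.1278 (working shown to 4 dp, full precision carried).
To 2 decimal places, D = 0.13.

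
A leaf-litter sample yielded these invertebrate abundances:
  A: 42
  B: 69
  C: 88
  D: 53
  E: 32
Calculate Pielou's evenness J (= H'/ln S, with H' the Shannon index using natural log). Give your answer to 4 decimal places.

Total N = 42+69+88+53+32 = 284, so the proportions are 0.147887, 0.242958, 0.309859, 0.18662, 0.112676 (working shown to 6 dp, full precision carried).
H' = −Σ pᵢ ln pᵢ = −((-0.282658) + (-0.343753) + (-0.363043) + (-0.313275) + (-0.245999)) = 1.548727.
With S = 5 species, ln S = 1.609438, so J = 1.548727/1.609438 = 0.962278, i.e. 0.9623 to 4 decimal places.

0.9623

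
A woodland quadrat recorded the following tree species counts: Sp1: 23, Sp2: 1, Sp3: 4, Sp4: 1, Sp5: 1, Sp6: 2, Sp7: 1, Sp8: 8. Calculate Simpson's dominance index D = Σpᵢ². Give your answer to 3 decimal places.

0.367

Total N = 23+1+4+1+1+2+1+8 = 41, so the proportions are 0.56098, 0.02439, 0.09756, 0.02439, 0.02439, 0.04878, 0.02439, 0.19512 (working shown to 5 dp, full precision carried).
D = 0.56098² + 0.02439² + 0.09756² + 0.02439² + 0.02439² + 0.04878² + 0.02439² + 0.19512² = 0.31469 + 0.00059 + 0.00952 + 0.00059 + 0.00059 + 0.00238 + 0.00059 + 0.03807 = 0.36704.
To 3 decimal places, D = 0.367.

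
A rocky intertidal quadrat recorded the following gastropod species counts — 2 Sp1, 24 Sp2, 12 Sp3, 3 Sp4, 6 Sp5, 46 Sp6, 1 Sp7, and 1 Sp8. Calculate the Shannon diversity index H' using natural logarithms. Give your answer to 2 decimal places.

Total N = 2+24+12+3+6+46+1+1 = 95, so the proportions are 0.0211, 0.2526, 0.1263, 0.0316, 0.0632, 0.4842, 0.0105, 0.0105 (working shown to 4 dp, full precision carried).
Each pᵢ ln pᵢ term: 0.0211×(-3.8607)=-0.0813, 0.2526×(-1.3758)=-0.3476, 0.1263×(-2.0690)=-0.2613, 0.0316×(-3.4553)=-0.1091, 0.0632×(-2.7621)=-0.1744, 0.4842×(-0.7252)=-0.3512, 0.0105×(-4.5539)=-0.0479, 0.0105×(-4.5539)=-0.0479.
Sum = -1.4208, so H' = 1.42.

1.42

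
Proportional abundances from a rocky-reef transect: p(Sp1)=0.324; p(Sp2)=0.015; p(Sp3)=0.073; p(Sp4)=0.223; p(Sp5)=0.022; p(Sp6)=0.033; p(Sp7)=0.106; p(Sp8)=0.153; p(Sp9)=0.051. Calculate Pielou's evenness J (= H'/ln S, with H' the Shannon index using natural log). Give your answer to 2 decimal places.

H' = −Σ pᵢ ln pᵢ = −((-0.3652) + (-0.0630) + (-0.1911) + (-0.3346) + (-0.0840) + (-0.1126) + (-0.2379) + (-0.2872) + (-0.1518)) = 1.8273 (working shown to 4 dp, full precision carried).
With S = 9 species, ln S = 2.1972, so J = 1.8273/2.1972 = 0.8316, i.e. 0.83 to 2 decimal places.

0.83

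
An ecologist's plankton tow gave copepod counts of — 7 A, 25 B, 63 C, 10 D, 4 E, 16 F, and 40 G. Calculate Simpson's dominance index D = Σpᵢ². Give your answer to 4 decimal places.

Total N = 7+25+63+10+4+16+40 = 165, so the proportions are 0.042424, 0.151515, 0.381818, 0.060606, 0.024242, 0.09697, 0.242424 (working shown to 6 dp, full precision carried).
D = 0.042424² + 0.151515² + 0.381818² + 0.060606² + 0.024242² + 0.09697² + 0.242424² = 0.001800 + 0.022957 + 0.145785 + 0.003673 + 0.000588 + 0.009403 + 0.058770 = 0.242975.
To 4 decimal places, D = 0.2430.

0.2430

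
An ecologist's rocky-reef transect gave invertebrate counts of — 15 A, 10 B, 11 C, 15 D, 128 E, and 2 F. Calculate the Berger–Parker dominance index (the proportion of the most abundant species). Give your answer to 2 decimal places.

Total N = 15+10+11+15+128+2 = 181, so the proportions are 0.0829, 0.0552, 0.0608, 0.0829, 0.7072, 0.011 (working shown to 4 dp, full precision carried).
The largest proportion is 0.7072, i.e. d = 0.71 to 2 decimal places.

0.71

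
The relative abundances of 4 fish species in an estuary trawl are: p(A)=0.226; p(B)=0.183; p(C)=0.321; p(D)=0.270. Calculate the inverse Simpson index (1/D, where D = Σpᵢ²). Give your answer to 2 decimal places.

D = 0.226² + 0.183² + 0.321² + 0.27² = 0.051076 + 0.033489 + 0.103041 + 0.072900 = 0.260506 (working shown to 6 dp, full precision carried).
So 1/D = 3.8387, i.e. 3.84 to 2 decimal places.

3.84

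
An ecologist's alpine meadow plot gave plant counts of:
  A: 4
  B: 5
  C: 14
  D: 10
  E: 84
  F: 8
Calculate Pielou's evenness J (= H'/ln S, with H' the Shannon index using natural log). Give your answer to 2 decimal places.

Total N = 4+5+14+10+84+8 = 125, so the proportions are 0.032, 0.04, 0.112, 0.08, 0.672, 0.064 (working shown to 4 dp, full precision carried).
H' = −Σ pᵢ ln pᵢ = −((-0.1101) + (-0.1288) + (-0.2452) + (-0.2021) + (-0.2671) + (-0.1759)) = 1.1292.
With S = 6 species, ln S = 1.7918, so J = 1.1292/1.7918 = 0.6302, i.e. 0.63 to 2 decimal places.

0.63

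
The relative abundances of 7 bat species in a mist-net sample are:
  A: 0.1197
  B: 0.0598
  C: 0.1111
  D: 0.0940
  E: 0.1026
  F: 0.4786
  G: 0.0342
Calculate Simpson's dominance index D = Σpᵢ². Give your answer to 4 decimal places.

D = 0.1197² + 0.0598² + 0.1111² + 0.094² + 0.1026² + 0.4786² + 0.0342² = 0.014328 + 0.003576 + 0.012343 + 0.008836 + 0.010527 + 0.229058 + 0.001170 = 0.279838 (working shown to 6 dp, full precision carried).
To 4 decimal places, D = 0.2798.

0.2798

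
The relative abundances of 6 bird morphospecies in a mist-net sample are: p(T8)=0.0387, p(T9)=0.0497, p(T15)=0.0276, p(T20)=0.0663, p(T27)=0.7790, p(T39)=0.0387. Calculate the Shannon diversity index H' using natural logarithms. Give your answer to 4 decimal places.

Each pᵢ ln pᵢ term (working shown to 6 dp, full precision carried): 0.0387×(-3.251916)=-0.125849, 0.0497×(-3.001750)=-0.149187, 0.0276×(-3.589940)=-0.099082, 0.0663×(-2.713565)=-0.179909, 0.779×(-0.249744)=-0.194551, 0.0387×(-3.251916)=-0.125849.
Sum = -0.874428, so H' = 0.8744.

0.8744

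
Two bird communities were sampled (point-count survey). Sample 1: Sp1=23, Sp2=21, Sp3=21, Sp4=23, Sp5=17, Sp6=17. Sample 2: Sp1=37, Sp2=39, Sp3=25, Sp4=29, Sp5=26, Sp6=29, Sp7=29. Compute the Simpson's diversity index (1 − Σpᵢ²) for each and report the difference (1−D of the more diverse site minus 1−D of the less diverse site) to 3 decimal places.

0.023

Sample 1: N=122, proportions 0.188525, 0.172131, 0.172131, 0.188525, 0.139344, 0.139344, giving 1−D = 0.830825 (working shown to 6 dp, full precision carried).
Sample 2: N=214, proportions 0.172897, 0.182243, 0.116822, 0.135514, 0.121495, 0.135514, 0.135514, giving 1−D = 0.853393.
Difference = |0.830825 − 0.853393| = 0.022568, i.e. 0.023 to 3 decimal places.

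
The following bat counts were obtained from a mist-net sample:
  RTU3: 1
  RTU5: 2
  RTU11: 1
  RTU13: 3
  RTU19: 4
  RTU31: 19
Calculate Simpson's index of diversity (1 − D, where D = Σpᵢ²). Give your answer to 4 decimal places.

0.5644

Total N = 1+2+1+3+4+19 = 30, so the proportions are 0.033333, 0.066667, 0.033333, 0.1, 0.133333, 0.633333 (working shown to 6 dp, full precision carried).
D = 0.033333² + 0.066667² + 0.033333² + 0.1² + 0.133333² + 0.633333² = 0.001111 + 0.004444 + 0.001111 + 0.010000 + 0.017778 + 0.401111 = 0.435556.
So 1 − D = 0.564444, i.e. 0.5644 to 4 decimal places.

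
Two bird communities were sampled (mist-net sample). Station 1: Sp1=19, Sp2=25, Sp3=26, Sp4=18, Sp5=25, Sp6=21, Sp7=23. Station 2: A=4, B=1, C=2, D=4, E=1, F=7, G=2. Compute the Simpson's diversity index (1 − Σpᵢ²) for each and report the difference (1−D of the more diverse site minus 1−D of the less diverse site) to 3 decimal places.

0.061

Station 1: N=157, proportions 0.12102, 0.15924, 0.16561, 0.11465, 0.15924, 0.13376, 0.1465, giving 1−D = 0.85472 (working shown to 5 dp, full precision carried).
Station 2: N=21, proportions 0.19048, 0.04762, 0.09524, 0.19048, 0.04762, 0.33333, 0.09524, giving 1−D = 0.79365.
Difference = |0.85472 − 0.79365| = 0.06107, i.e. 0.061 to 3 decimal places.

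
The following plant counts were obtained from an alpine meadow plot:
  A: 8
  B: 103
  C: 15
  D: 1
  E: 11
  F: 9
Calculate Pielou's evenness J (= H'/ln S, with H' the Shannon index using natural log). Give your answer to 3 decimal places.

0.580

Total N = 8+103+15+1+11+9 = 147, so the proportions are 0.05442, 0.70068, 0.10204, 0.0068, 0.07483, 0.06122 (working shown to 5 dp, full precision carried).
H' = −Σ pᵢ ln pᵢ = −((-0.15842) + (-0.24923) + (-0.23290) + (-0.03395) + (-0.19400) + (-0.17101)) = 1.03951.
With S = 6 species, ln S = 1.79176, so J = 1.03951/1.79176 = 0.58016, i.e. 0.580 to 3 decimal places.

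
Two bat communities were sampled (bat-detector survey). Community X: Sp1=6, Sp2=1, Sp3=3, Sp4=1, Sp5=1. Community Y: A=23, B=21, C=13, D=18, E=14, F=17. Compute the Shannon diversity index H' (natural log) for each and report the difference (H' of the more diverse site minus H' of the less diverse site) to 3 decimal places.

Community X: N=12, proportions 0.5, 0.08333, 0.25, 0.08333, 0.08333, giving H' = 1.31437 (working shown to 5 dp, full precision carried).
Community Y: N=106, proportions 0.21698, 0.19811, 0.12264, 0.16981, 0.13208, 0.16038, giving H' = 1.77161.
Difference = |1.31437 − 1.77161| = 0.45724, i.e. 0.457 to 3 decimal places.

0.457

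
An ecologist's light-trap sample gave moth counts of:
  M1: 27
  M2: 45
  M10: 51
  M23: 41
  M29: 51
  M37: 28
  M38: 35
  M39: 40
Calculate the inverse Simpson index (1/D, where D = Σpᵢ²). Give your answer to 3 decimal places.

7.634

Total N = 27+45+51+41+51+28+35+40 = 318, so the proportions are 0.0849057, 0.1415094, 0.1603774, 0.1289308, 0.1603774, 0.0880503, 0.1100629, 0.1257862 (working shown to 7 dp, full precision carried).
D = 0.0849057² + 0.1415094² + 0.1603774² + 0.1289308² + 0.1603774² + 0.0880503² + 0.1100629² + 0.1257862² = 0.0072090 + 0.0200249 + 0.0257209 + 0.0166232 + 0.0257209 + 0.0077529 + 0.0121138 + 0.0158222 = 0.1309877.
So 1/D = 7.63430, i.e. 7.634 to 3 decimal places.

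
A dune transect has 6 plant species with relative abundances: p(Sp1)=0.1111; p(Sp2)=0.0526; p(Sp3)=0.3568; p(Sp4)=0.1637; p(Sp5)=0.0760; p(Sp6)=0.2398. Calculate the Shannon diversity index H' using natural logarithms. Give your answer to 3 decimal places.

Each pᵢ ln pᵢ term (working shown to 5 dp, full precision carried): 0.1111×(-2.19732)=-0.24412, 0.0526×(-2.94504)=-0.15491, 0.3568×(-1.03058)=-0.36771, 0.1637×(-1.80972)=-0.29625, 0.076×(-2.57702)=-0.19585, 0.2398×(-1.42795)=-0.34242.
Sum = -1.60127, so H' = 1.601.

1.601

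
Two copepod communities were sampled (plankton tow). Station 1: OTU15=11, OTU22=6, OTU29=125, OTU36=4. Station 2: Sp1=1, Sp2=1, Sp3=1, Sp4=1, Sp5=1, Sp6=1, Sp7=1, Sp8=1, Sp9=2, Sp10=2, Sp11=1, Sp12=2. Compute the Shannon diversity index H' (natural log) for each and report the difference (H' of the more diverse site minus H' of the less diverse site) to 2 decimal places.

Station 1: N=146, proportions 0.0753, 0.0411, 0.8562, 0.0274, giving H' = 0.5575 (working shown to 4 dp, full precision carried).
Station 2: N=15, proportions 0.0667, 0.0667, 0.0667, 0.0667, 0.0667, 0.0667, 0.0667, 0.0667, 0.1333, 0.1333, 0.0667, 0.1333, giving H' = 2.4308.
Difference = |0.5575 − 2.4308| = 1.8733, i.e. 1.87 to 2 decimal places.

1.87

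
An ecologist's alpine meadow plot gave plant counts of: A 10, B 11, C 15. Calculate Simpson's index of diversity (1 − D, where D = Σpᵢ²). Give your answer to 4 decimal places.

0.6559

Total N = 10+11+15 = 36, so the proportions are 0.277778, 0.305556, 0.416667 (working shown to 6 dp, full precision carried).
D = 0.277778² + 0.305556² + 0.416667² = 0.077160 + 0.093364 + 0.173611 = 0.344136.
So 1 − D = 0.655864, i.e. 0.6559 to 4 decimal places.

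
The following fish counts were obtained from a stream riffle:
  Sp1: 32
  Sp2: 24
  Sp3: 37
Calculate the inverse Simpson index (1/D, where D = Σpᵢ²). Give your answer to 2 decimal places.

2.91

Total N = 32+24+37 = 93, so the proportions are 0.34409, 0.25806, 0.39785 (working shown to 5 dp, full precision carried).
D = 0.34409² + 0.25806² + 0.39785² = 0.11840 + 0.06660 + 0.15828 = 0.34328.
So 1/D = 2.9131, i.e. 2.91 to 2 decimal places.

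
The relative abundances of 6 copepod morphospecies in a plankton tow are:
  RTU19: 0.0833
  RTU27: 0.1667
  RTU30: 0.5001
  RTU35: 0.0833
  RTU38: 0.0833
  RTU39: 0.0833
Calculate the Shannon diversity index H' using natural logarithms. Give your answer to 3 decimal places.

1.473

Each pᵢ ln pᵢ term (working shown to 5 dp, full precision carried): 0.0833×(-2.48531)=-0.20703, 0.1667×(-1.79156)=-0.29865, 0.5001×(-0.69295)=-0.34654, 0.0833×(-2.48531)=-0.20703, 0.0833×(-2.48531)=-0.20703, 0.0833×(-2.48531)=-0.20703.
Sum = -1.47330, so H' = 1.473.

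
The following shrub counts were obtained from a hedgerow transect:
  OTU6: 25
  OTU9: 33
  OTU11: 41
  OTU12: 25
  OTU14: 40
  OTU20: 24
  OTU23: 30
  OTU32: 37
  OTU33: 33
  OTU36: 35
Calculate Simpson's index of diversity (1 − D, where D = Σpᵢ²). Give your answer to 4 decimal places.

Total N = 25+33+41+25+40+24+30+37+33+35 = 323, so the proportions are 0.077399, 0.102167, 0.126935, 0.077399, 0.123839, 0.074303, 0.092879, 0.114551, 0.102167, 0.108359 (working shown to 6 dp, full precision carried).
D = 0.077399² + 0.102167² + 0.126935² + 0.077399² + 0.123839² + 0.074303² + 0.092879² + 0.114551² + 0.102167² + 0.108359² = 0.005991 + 0.010438 + 0.016112 + 0.005991 + 0.015336 + 0.005521 + 0.008627 + 0.013122 + 0.010438 + 0.011742 = 0.103317.
So 1 − D = 0.896683, i.e. 0.8967 to 4 decimal places.

0.8967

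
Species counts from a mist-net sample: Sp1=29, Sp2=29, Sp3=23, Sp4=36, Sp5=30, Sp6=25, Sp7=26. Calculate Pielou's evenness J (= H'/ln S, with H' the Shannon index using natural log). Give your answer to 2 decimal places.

Total N = 29+29+23+36+30+25+26 = 198, so the proportions are 0.1465, 0.1465, 0.1162, 0.1818, 0.1515, 0.1263, 0.1313 (working shown to 4 dp, full precision carried).
H' = −Σ pᵢ ln pᵢ = −((-0.2814) + (-0.2814) + (-0.2501) + (-0.3100) + (-0.2859) + (-0.2613) + (-0.2666)) = 1.9365.
With S = 7 species, ln S = 1.9459, so J = 1.9365/1.9459 = 0.9952, i.e. 1.00 to 2 decimal places.

1.00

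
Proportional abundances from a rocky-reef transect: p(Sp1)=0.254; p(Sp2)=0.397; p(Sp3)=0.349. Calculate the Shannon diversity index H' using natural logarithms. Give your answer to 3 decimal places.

Each pᵢ ln pᵢ term (working shown to 5 dp, full precision carried): 0.254×(-1.37042)=-0.34809, 0.397×(-0.92382)=-0.36676, 0.349×(-1.05268)=-0.36739.
Sum = -1.08223, so H' = 1.082.

1.082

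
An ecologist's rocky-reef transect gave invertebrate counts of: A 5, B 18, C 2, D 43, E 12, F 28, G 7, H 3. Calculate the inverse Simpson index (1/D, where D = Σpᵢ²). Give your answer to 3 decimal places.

4.368

Total N = 5+18+2+43+12+28+7+3 = 118, so the proportions are 0.0423729, 0.1525424, 0.0169492, 0.3644068, 0.1016949, 0.2372881, 0.059322, 0.0254237 (working shown to 7 dp, full precision carried).
D = 0.0423729² + 0.1525424² + 0.0169492² + 0.3644068² + 0.1016949² + 0.2372881² + 0.059322² + 0.0254237² = 0.0017955 + 0.0232692 + 0.0002873 + 0.1327923 + 0.0103419 + 0.0563057 + 0.0035191 + 0.0006464 = 0.2289572.
So 1/D = 4.36763, i.e. 4.368 to 3 decimal places.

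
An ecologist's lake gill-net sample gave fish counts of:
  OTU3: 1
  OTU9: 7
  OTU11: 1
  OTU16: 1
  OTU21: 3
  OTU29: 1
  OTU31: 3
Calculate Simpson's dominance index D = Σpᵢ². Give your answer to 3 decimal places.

0.246

Total N = 1+7+1+1+3+1+3 = 17, so the proportions are 0.05882, 0.41176, 0.05882, 0.05882, 0.17647, 0.05882, 0.17647 (working shown to 5 dp, full precision carried).
D = 0.05882² + 0.41176² + 0.05882² + 0.05882² + 0.17647² + 0.05882² + 0.17647² = 0.00346 + 0.16955 + 0.00346 + 0.00346 + 0.03114 + 0.00346 + 0.03114 = 0.24567.
To 3 decimal places, D = 0.246.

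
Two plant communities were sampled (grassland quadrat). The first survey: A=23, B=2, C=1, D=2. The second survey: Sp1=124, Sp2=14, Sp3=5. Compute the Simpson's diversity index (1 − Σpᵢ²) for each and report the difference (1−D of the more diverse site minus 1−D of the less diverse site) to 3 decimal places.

0.077

The first survey: N=28, proportions 0.8214286, 0.0714286, 0.0357143, 0.0714286, giving 1−D = 0.3137755 (working shown to 7 dp, full precision carried).
The second survey: N=143, proportions 0.8671329, 0.0979021, 0.034965, giving 1−D = 0.2372732.
Difference = |0.3137755 − 0.2372732| = 0.0765023, i.e. 0.077 to 3 decimal places.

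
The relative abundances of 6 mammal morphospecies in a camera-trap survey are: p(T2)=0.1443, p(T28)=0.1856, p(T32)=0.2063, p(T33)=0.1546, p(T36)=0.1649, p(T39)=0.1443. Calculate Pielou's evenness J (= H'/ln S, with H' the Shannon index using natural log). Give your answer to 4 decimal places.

H' = −Σ pᵢ ln pᵢ = −((-0.279345) + (-0.312580) + (-0.325629) + (-0.288625) + (-0.297218) + (-0.279345)) = 1.782742 (working shown to 6 dp, full precision carried).
With S = 6 species, ln S = 1.791759, so J = 1.782742/1.791759 = 0.994967, i.e. 0.9950 to 4 decimal places.

0.9950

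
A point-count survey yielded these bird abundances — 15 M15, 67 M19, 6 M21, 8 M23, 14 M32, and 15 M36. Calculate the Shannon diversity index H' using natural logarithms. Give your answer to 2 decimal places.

1.41

Total N = 15+67+6+8+14+15 = 125, so the proportions are 0.12, 0.536, 0.048, 0.064, 0.112, 0.12 (working shown to 4 dp, full precision carried).
Each pᵢ ln pᵢ term: 0.12×(-2.1203)=-0.2544, 0.536×(-0.6236)=-0.3343, 0.048×(-3.0366)=-0.1458, 0.064×(-2.7489)=-0.1759, 0.112×(-2.1893)=-0.2452, 0.12×(-2.1203)=-0.2544.
Sum = -1.4100, so H' = 1.41.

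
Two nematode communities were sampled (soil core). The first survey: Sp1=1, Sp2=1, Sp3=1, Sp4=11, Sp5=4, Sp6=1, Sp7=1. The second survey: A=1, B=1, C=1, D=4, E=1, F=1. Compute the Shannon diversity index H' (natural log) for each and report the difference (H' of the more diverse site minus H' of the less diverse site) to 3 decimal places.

0.181

The first survey: N=20, proportions 0.05, 0.05, 0.05, 0.55, 0.2, 0.05, 0.05, giving H' = 1.39963 (working shown to 5 dp, full precision carried).
The second survey: N=9, proportions 0.11111, 0.11111, 0.11111, 0.44444, 0.11111, 0.11111, giving H' = 1.58109.
Difference = |1.39963 − 1.58109| = 0.18146, i.e. 0.181 to 3 decimal places.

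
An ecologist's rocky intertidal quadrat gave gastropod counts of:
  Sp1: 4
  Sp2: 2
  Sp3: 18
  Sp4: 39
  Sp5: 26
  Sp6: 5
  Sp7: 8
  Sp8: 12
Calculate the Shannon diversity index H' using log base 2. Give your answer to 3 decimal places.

Total N = 4+2+18+39+26+5+8+12 = 114, so the proportions are 0.03509, 0.01754, 0.15789, 0.34211, 0.22807, 0.04386, 0.07018, 0.10526 (working shown to 5 dp, full precision carried).
Each pᵢ log₂ pᵢ term: 0.03509×(-4.83289)=-0.16958, 0.01754×(-5.83289)=-0.10233, 0.15789×(-2.66297)=-0.42047, 0.34211×(-1.54749)=-0.52940, 0.22807×(-2.13245)=-0.48635, 0.04386×(-4.51096)=-0.19785, 0.07018×(-3.83289)=-0.26897, 0.10526×(-3.24793)=-0.34189.
Sum = -2.51684, so H' = 2.517.

2.517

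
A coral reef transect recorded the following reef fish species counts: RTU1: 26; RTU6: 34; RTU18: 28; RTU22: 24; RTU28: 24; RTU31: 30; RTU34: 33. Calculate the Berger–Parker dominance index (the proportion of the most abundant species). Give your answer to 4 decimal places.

Total N = 26+34+28+24+24+30+33 = 199, so the proportions are 0.130653, 0.170854, 0.140704, 0.120603, 0.120603, 0.150754, 0.165829 (working shown to 6 dp, full precision carried).
The largest proportion is 0.170854, i.e. d = 0.1709 to 4 decimal places.

0.1709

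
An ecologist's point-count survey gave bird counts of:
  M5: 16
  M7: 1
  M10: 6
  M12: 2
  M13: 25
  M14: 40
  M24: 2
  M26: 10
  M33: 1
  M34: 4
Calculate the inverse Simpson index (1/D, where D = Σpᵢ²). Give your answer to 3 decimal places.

4.332

Total N = 16+1+6+2+25+40+2+10+1+4 = 107, so the proportions are 0.1495327, 0.0093458, 0.0560748, 0.0186916, 0.2336449, 0.3738318, 0.0186916, 0.0934579, 0.0093458, 0.0373832 (working shown to 7 dp, full precision carried).
D = 0.1495327² + 0.0093458² + 0.0560748² + 0.0186916² + 0.2336449² + 0.3738318² + 0.0186916² + 0.0934579² + 0.0093458² + 0.0373832² = 0.0223600 + 0.0000873 + 0.0031444 + 0.0003494 + 0.0545899 + 0.1397502 + 0.0003494 + 0.0087344 + 0.0000873 + 0.0013975 = 0.2308499.
So 1/D = 4.33182, i.e. 4.332 to 3 decimal places.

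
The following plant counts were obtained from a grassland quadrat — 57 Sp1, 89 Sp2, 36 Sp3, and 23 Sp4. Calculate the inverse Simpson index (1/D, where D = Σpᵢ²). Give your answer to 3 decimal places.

3.234

Total N = 57+89+36+23 = 205, so the proportions are 0.2780488, 0.4341463, 0.1756098, 0.1121951 (working shown to 7 dp, full precision carried).
D = 0.2780488² + 0.4341463² + 0.1756098² + 0.1121951² = 0.0773111 + 0.1884830 + 0.0308388 + 0.0125877 = 0.3092207.
So 1/D = 3.23394, i.e. 3.234 to 3 decimal places.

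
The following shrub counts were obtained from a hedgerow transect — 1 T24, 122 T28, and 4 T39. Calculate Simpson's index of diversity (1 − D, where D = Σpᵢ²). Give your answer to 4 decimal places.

Total N = 1+122+4 = 127, so the proportions are 0.007874, 0.96063, 0.031496 (working shown to 6 dp, full precision carried).
D = 0.007874² + 0.96063² + 0.031496² = 0.000062 + 0.922810 + 0.000992 = 0.923864.
So 1 − D = 0.076136, i.e. 0.0761 to 4 decimal places.

0.0761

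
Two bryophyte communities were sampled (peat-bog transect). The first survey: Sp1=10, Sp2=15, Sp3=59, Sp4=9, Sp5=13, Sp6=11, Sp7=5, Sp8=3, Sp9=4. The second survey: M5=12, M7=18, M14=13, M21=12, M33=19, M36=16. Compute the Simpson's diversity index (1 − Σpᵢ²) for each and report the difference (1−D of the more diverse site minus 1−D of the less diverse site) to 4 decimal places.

The first survey: N=129, proportions 0.0775194, 0.1162791, 0.4573643, 0.0697674, 0.1007752, 0.0852713, 0.0387597, 0.0232558, 0.0310078, giving 1−D = 0.7459888 (working shown to 7 dp, full precision carried).
The second survey: N=90, proportions 0.1333333, 0.2, 0.1444444, 0.1333333, 0.2111111, 0.1777778, giving 1−D = 0.8274074.
Difference = |0.7459888 − 0.8274074| = 0.0814186, i.e. 0.0814 to 4 decimal places.

0.0814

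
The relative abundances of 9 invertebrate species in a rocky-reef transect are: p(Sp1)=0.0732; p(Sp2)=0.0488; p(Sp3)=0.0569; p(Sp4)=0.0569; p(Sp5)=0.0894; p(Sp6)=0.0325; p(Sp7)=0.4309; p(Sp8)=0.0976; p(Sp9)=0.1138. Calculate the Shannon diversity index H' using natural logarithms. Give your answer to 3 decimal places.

1.829

Each pᵢ ln pᵢ term (working shown to 5 dp, full precision carried): 0.0732×(-2.61456)=-0.19139, 0.0488×(-3.02002)=-0.14738, 0.0569×(-2.86646)=-0.16310, 0.0569×(-2.86646)=-0.16310, 0.0894×(-2.41463)=-0.21587, 0.0325×(-3.42652)=-0.11136, 0.4309×(-0.84188)=-0.36277, 0.0976×(-2.32688)=-0.22710, 0.1138×(-2.17331)=-0.24732.
Sum = -1.82939, so H' = 1.829.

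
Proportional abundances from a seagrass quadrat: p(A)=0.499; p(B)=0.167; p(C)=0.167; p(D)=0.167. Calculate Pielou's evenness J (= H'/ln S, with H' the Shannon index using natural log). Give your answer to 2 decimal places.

H' = −Σ pᵢ ln pᵢ = −((-0.3469) + (-0.2989) + (-0.2989) + (-0.2989)) = 1.2435 (working shown to 4 dp, full precision carried).
With S = 4 species, ln S = 1.3863, so J = 1.2435/1.3863 = 0.8970, i.e. 0.90 to 2 decimal places.

0.90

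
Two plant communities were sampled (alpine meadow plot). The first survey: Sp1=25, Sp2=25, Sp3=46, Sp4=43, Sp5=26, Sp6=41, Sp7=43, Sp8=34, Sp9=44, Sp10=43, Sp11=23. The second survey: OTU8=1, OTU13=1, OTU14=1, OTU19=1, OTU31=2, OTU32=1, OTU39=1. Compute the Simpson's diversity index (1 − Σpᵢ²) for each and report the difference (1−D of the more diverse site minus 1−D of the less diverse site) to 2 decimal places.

0.06

The first survey: N=393, proportions 0.0636, 0.0636, 0.117, 0.1094, 0.0662, 0.1043, 0.1094, 0.0865, 0.112, 0.1094, 0.0585, giving 1−D = 0.9036 (working shown to 4 dp, full precision carried).
The second survey: N=8, proportions 0.125, 0.125, 0.125, 0.125, 0.25, 0.125, 0.125, giving 1−D = 0.8438.
Difference = |0.9036 − 0.8438| = 0.0598, i.e. 0.06 to 2 decimal places.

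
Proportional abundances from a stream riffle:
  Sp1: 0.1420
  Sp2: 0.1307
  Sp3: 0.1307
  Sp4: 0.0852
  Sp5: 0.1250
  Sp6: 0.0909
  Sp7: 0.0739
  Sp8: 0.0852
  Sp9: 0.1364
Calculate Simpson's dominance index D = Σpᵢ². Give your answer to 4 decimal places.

D = 0.142² + 0.1307² + 0.1307² + 0.0852² + 0.125² + 0.0909² + 0.0739² + 0.0852² + 0.1364² = 0.020164 + 0.017082 + 0.017082 + 0.007259 + 0.015625 + 0.008263 + 0.005461 + 0.007259 + 0.018605 = 0.116801 (working shown to 6 dp, full precision carried).
To 4 decimal places, D = 0.1168.

0.1168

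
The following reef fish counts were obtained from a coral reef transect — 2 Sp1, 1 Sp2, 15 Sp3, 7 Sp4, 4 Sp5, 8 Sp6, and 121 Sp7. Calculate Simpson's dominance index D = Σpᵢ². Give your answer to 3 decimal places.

Total N = 2+1+15+7+4+8+121 = 158, so the proportions are 0.01266, 0.00633, 0.09494, 0.0443, 0.02532, 0.05063, 0.76582 (working shown to 5 dp, full precision carried).
D = 0.01266² + 0.00633² + 0.09494² + 0.0443² + 0.02532² + 0.05063² + 0.76582² = 0.00016 + 0.00004 + 0.00901 + 0.00196 + 0.00064 + 0.00256 + 0.58648 = 0.60087.
To 3 decimal places, D = 0.601.

0.601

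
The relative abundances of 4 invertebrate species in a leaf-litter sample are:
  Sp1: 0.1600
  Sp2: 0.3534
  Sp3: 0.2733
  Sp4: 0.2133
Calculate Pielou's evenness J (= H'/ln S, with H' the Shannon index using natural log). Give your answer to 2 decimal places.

0.97

H' = −Σ pᵢ ln pᵢ = −((-0.2932) + (-0.3676) + (-0.3545) + (-0.3296)) = 1.3449 (working shown to 4 dp, full precision carried).
With S = 4 species, ln S = 1.3863, so J = 1.3449/1.3863 = 0.9701, i.e. 0.97 to 2 decimal places.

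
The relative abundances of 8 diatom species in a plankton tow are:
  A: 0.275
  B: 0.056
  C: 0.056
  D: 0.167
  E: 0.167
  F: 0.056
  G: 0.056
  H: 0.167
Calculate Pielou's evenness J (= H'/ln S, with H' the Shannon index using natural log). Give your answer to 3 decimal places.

0.912

H' = −Σ pᵢ ln pᵢ = −((-0.35502) + (-0.16141) + (-0.16141) + (-0.29889) + (-0.29889) + (-0.16141) + (-0.16141) + (-0.29889)) = 1.89735 (working shown to 5 dp, full precision carried).
With S = 8 species, ln S = 2.07944, so J = 1.89735/2.07944 = 0.91243, i.e. 0.912 to 3 decimal places.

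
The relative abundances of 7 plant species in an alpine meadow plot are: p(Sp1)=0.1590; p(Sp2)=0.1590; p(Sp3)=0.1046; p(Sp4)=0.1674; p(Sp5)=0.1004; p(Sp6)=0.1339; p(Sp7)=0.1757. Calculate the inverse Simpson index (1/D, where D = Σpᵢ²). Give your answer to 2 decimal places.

D = 0.159² + 0.159² + 0.1046² + 0.1674² + 0.1004² + 0.1339² + 0.1757² = 0.025281 + 0.025281 + 0.010941 + 0.028023 + 0.010080 + 0.017929 + 0.030870 = 0.148406 (working shown to 6 dp, full precision carried).
So 1/D = 6.7383, i.e. 6.74 to 2 decimal places.

6.74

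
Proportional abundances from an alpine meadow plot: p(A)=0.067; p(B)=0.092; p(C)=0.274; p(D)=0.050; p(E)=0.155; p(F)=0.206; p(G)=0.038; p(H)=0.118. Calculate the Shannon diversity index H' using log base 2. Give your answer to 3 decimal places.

Each pᵢ log₂ pᵢ term (working shown to 5 dp, full precision carried): 0.067×(-3.89970)=-0.26128, 0.092×(-3.44222)=-0.31668, 0.274×(-1.86775)=-0.51176, 0.05×(-4.32193)=-0.21610, 0.155×(-2.68966)=-0.41690, 0.206×(-2.27928)=-0.46953, 0.038×(-4.71786)=-0.17928, 0.118×(-3.08314)=-0.36381.
Sum = -2.73534, so H' = 2.735.

2.735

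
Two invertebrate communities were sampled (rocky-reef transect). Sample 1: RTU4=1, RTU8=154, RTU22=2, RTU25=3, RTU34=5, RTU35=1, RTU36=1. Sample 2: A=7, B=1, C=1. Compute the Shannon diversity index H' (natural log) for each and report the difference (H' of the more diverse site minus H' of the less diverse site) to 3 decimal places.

Sample 1: N=167, proportions 0.00599, 0.92216, 0.01198, 0.01796, 0.02994, 0.00599, 0.00599, giving H' = 0.39692 (working shown to 5 dp, full precision carried).
Sample 2: N=9, proportions 0.77778, 0.11111, 0.11111, giving H' = 0.68374.
Difference = |0.39692 − 0.68374| = 0.28682, i.e. 0.287 to 3 decimal places.

0.287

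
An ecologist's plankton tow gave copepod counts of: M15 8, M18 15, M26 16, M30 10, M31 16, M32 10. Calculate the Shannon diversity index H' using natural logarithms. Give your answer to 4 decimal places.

1.7571

Total N = 8+15+16+10+16+10 = 75, so the proportions are 0.106667, 0.2, 0.213333, 0.133333, 0.213333, 0.133333 (working shown to 6 dp, full precision carried).
Each pᵢ ln pᵢ term: 0.106667×(-2.238047)=-0.238725, 0.2×(-1.609438)=-0.321888, 0.213333×(-1.544899)=-0.329579, 0.133333×(-2.014903)=-0.268654, 0.213333×(-1.544899)=-0.329579, 0.133333×(-2.014903)=-0.268654.
Sum = -1.757077, so H' = 1.7571.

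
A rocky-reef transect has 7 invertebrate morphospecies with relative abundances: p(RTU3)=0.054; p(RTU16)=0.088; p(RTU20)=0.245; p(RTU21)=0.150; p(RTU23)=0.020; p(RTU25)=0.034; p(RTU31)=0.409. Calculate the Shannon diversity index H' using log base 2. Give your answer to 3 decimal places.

Each pᵢ log₂ pᵢ term (working shown to 5 dp, full precision carried): 0.054×(-4.21090)=-0.22739, 0.088×(-3.50635)=-0.30856, 0.245×(-2.02915)=-0.49714, 0.15×(-2.73697)=-0.41054, 0.02×(-5.64386)=-0.11288, 0.034×(-4.87832)=-0.16586, 0.409×(-1.28983)=-0.52754.
Sum = -2.24991, so H' = 2.250.

2.250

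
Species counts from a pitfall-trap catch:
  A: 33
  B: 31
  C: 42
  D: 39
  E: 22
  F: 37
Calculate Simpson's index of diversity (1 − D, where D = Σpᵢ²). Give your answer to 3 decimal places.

Total N = 33+31+42+39+22+37 = 204, so the proportions are 0.16176, 0.15196, 0.20588, 0.19118, 0.10784, 0.18137 (working shown to 5 dp, full precision carried).
D = 0.16176² + 0.15196² + 0.20588² + 0.19118² + 0.10784² + 0.18137² = 0.02617 + 0.02309 + 0.04239 + 0.03655 + 0.01163 + 0.03290 = 0.17272.
So 1 − D = 0.82728, i.e. 0.827 to 3 decimal places.

0.827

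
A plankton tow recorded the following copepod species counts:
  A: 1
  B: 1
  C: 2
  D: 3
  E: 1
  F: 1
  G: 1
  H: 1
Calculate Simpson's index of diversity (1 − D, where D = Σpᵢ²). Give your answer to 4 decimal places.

Total N = 1+1+2+3+1+1+1+1 = 11, so the proportions are 0.090909, 0.090909, 0.181818, 0.272727, 0.090909, 0.090909, 0.090909, 0.090909 (working shown to 6 dp, full precision carried).
D = 0.090909² + 0.090909² + 0.181818² + 0.272727² + 0.090909² + 0.090909² + 0.090909² + 0.090909² = 0.008264 + 0.008264 + 0.033058 + 0.074380 + 0.008264 + 0.008264 + 0.008264 + 0.008264 = 0.157025.
So 1 − D = 0.842975, i.e. 0.8430 to 4 decimal places.

0.8430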